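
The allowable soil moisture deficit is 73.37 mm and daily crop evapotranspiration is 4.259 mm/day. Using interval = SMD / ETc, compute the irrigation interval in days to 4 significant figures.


interval = 73.37 / 4.259 = 17.23 days
Therefore the irrigation interval = 17.23 days.


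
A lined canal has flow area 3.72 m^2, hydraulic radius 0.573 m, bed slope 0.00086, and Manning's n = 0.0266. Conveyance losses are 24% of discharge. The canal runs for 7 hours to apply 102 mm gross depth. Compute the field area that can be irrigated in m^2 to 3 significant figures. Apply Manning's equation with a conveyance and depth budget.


Approach: apply Manning's equation with a conveyance and depth budget, Q = (1/n)*A*R^(2/3)*S^(1/2); Q_field = Q*(1-loss); Area = Q_field*t/(d/1000).
Step 1 — canal discharge (Manning's equation):
  Q = (1/0.0266) * 3.72 * 0.573^(2/3) * 0.00086^(1/2) = 2.8293 m^3/s
Step 2 — delivered flow: Q_field = 2.8293*(1 - 24/100) = 2.1503 m^3/s
Step 3 — volume delivered: V = 2.1503 * 7*3600 = 54187 m^3
Step 4 — area served: A = V / (depth/1000) = 54187 / 0.102 = 531000 m^2
Therefore the field area that can be irrigated = 531000 m^2.


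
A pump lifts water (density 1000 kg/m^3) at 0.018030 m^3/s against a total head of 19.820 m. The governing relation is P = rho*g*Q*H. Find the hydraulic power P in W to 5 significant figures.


P = 1000 * 9.81 * 0.018030 * 19.820 = 3505.6 W
Therefore the hydraulic power P = 3505.6 W.


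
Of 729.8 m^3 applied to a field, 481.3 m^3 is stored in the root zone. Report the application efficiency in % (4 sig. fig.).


Approach: apply the application efficiency ratio, Ea = (stored/applied)*100.
Ea = (481.3/729.8)*100 = 65.95 %
Therefore the application efficiency = 65.95 %.


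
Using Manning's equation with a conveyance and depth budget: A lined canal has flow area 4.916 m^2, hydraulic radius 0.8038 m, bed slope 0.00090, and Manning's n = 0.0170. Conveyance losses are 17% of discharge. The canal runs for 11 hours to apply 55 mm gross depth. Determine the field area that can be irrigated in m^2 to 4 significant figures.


Approach: apply Manning's equation with a conveyance and depth budget, Q = (1/n)*A*R^(2/3)*S^(1/2); Q_field = Q*(1-loss); Area = Q_field*t/(d/1000).
Step 1 — canal discharge (Manning's equation):
  Q = (1/0.0170) * 4.916 * 0.8038^(2/3) * 0.00090^(1/2) = 7.49980 m^3/s
Step 2 — delivered flow: Q_field = 7.49980*(1 - 17/100) = 6.22483 m^3/s
Step 3 — volume delivered: V = 6.22483 * 11*3600 = 246503 m^3
Step 4 — area served: A = V / (depth/1000) = 246503 / 0.055 = 4482000 m^2
Therefore the field area that can be irrigated = 4482000 m^2.


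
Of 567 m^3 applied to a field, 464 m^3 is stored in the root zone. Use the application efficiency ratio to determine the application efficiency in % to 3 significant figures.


Approach: apply the application efficiency ratio, Ea = (stored/applied)*100.
Ea = (464/567)*100 = 81.8 %
Therefore the application efficiency = 81.8 %.


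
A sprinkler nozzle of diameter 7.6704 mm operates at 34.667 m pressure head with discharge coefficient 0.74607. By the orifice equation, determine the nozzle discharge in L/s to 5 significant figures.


Approach: apply the orifice equation, Q = Cd*A*sqrt(2*g*h), A = pi*(d/2)^2.
A = pi*(7.6704e-3/2)^2 = 4.620893e-05 m^2
Q = 0.74607 * 4.620893e-05 * sqrt(2*9.81*34.667) * 1000 = 0.89911 L/s
Therefore the nozzle discharge = 0.89911 L/s.


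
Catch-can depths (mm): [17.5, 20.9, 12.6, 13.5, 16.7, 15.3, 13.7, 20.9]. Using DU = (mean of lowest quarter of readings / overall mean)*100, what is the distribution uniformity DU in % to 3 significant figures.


sorted lowest 2 of 8: [12.6, 13.5] -> mean = 13.050 mm
overall mean = 16.387 mm
DU = (13.050/16.387)*100 = 79.6 %
Therefore the distribution uniformity DU = 79.6 %.


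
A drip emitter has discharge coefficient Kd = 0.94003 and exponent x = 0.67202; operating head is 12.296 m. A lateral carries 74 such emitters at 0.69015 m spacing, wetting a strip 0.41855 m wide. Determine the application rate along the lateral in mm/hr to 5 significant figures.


Approach: apply the emitter equation with a lateral mass balance, q = Kd*h^x; Q = n*q; rate = Q/(n*spacing*width).
Step 1 — single emitter flow (q = Kd*h^x):
  q = 0.94003 * 12.296^0.67202 = 5.075570 L/hr
Step 2 — total lateral flow: Q = 74 * 5.075570 = 375.5922 L/hr
Step 3 — wetted area: A = 74 * 0.69015 * 0.41855 = 21.37581 m^2
Step 4 — application rate: Q/A = 375.5922/21.37581 = 17.571 mm/hr
Therefore the application rate along the lateral = 17.571 mm/hr.


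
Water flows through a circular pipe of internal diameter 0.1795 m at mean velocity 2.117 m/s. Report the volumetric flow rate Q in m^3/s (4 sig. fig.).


Approach: apply the continuity equation for pipe flow, Q = A * v with A = pi*(D/2)^2.
A = pi*(0.1795/2)^2 = 0.0253057 m^2
Q = 0.0253057 * 2.117 = 0.05357 m^3/s
Therefore the volumetric flow rate Q = 0.05357 m^3/s.


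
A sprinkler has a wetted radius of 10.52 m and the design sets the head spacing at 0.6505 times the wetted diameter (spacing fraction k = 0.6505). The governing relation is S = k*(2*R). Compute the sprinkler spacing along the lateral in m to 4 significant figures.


S = 0.6505 * (2 * 10.52) = 13.69 m
Therefore the sprinkler spacing along the lateral = 13.69 m.


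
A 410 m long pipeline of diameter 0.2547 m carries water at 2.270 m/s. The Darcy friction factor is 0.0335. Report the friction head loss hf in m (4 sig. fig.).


Approach: apply the Darcy-Weisbach equation, hf = f*(L/D)*(v^2/(2g)).
hf = 0.0335 * (410/0.2547) * (2.270^2 / (2*9.81))
hf = 14.16 m
Therefore the friction head loss hf = 14.16 m.


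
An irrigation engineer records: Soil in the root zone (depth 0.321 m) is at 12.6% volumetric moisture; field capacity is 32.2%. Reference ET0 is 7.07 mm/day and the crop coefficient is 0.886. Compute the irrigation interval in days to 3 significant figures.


Approach: apply soil-water budget scheduling, SMD = (FC-theta)/100*depth*1000; ETc = ET0*Kc; interval = SMD/ETc.
Step 1 — soil moisture deficit:
  SMD = (32.2 - 12.6)/100 * 0.321 * 1000 = 62.916 mm
Step 2 — daily crop ET (ETc = ET0*Kc):
  ETc = 7.07 * 0.886 = 6.2640 mm/day
Step 3 — irrigation interval (SMD/ETc):
  interval = 62.916 / 6.2640 = 10.0 days
Therefore the irrigation interval = 10.0 days.


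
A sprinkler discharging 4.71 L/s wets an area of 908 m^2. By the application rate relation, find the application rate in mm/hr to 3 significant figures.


Approach: apply the application rate relation, rate = (Q/A)*3600.
rate = (4.71 / 908) * 3600 = 18.7 mm/hr
Therefore the application rate = 18.7 mm/hr.


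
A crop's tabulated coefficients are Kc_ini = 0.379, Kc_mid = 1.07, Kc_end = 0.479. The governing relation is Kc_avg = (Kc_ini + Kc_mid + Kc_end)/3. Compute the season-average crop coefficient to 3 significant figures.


Kc_avg = (0.379 + 1.07 + 0.479)/3 = 0.643
Therefore the season-average crop coefficient = 0.643.


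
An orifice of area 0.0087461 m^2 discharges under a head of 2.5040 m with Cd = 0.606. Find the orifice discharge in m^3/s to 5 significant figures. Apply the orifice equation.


Approach: apply the orifice equation, Q = Cd*A*sqrt(2*g*h).
Q = 0.606 * 0.0087461 * sqrt(2*9.81*2.5040) = 0.037150 m^3/s
Therefore the orifice discharge = 0.037150 m^3/s.


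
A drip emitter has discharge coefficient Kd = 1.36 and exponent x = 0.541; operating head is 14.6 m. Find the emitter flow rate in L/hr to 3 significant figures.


Approach: apply the emitter characteristic equation, q = Kd * h^x.
q = 1.36 * 14.6^0.541 = 5.80 L/hr
Therefore the emitter flow rate = 5.80 L/hr.


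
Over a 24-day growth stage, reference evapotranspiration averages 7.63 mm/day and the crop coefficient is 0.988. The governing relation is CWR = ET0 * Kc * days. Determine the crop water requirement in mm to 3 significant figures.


CWR = 7.63 * 0.988 * 24 = 181 mm
Therefore the crop water requirement = 181 mm.


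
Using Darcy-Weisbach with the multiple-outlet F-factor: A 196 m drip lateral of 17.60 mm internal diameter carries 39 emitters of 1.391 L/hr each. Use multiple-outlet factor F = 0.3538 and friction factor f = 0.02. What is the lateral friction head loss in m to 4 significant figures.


Approach: apply Darcy-Weisbach with the multiple-outlet F-factor, Q = n*q/(3600*1000) m^3/s; v = Q/A; hf = F*f*(L/D)*(v^2/(2g)).
Q = 39*1.391/(3600*1000) = 1.50692e-05 m^3/s
A = pi*(17.60e-3/2)^2 = 2.43285e-04 m^2, so v = Q/A = 0.0619404 m/s
hf = 0.3538*0.02*(196/0.01760)*(0.0619404^2/(2*9.81)) = 0.01541 m
Therefore the lateral friction head loss = 0.01541 m.


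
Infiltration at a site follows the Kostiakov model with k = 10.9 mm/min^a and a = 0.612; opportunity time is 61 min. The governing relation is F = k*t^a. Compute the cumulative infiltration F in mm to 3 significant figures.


F = 10.9 * 61^0.612 = 135 mm
Therefore the cumulative infiltration F = 135 mm.


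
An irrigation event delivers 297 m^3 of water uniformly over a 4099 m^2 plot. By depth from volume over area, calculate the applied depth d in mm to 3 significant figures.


Approach: apply depth from volume over area, d = (V/A)*1000.
d = (297 / 4099) * 1000 = 72.5 mm
Therefore the applied depth d = 72.5 mm.


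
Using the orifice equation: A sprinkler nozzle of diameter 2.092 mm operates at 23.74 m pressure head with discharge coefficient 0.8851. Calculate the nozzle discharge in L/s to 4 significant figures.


Approach: apply the orifice equation, Q = Cd*A*sqrt(2*g*h), A = pi*(d/2)^2.
A = pi*(2.092e-3/2)^2 = 3.43727e-06 m^2
Q = 0.8851 * 3.43727e-06 * sqrt(2*9.81*23.74) * 1000 = 0.06566 L/s
Therefore the nozzle discharge = 0.06566 L/s.


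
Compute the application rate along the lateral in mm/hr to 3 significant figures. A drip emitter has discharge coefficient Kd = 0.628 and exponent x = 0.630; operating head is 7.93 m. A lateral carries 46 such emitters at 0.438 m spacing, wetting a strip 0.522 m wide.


Approach: apply the emitter equation with a lateral mass balance, q = Kd*h^x; Q = n*q; rate = Q/(n*spacing*width).
Step 1 — single emitter flow (q = Kd*h^x):
  q = 0.628 * 7.93^0.630 = 2.3147 L/hr
Step 2 — total lateral flow: Q = 46 * 2.3147 = 106.48 L/hr
Step 3 — wetted area: A = 46 * 0.438 * 0.522 = 10.517 m^2
Step 4 — application rate: Q/A = 106.48/10.517 = 10.1 mm/hr
Therefore the application rate along the lateral = 10.1 mm/hr.


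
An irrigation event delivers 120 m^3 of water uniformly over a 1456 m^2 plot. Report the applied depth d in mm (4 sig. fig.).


Approach: apply depth from volume over area, d = (V/A)*1000.
d = (120 / 1456) * 1000 = 82.42 mm
Therefore the applied depth d = 82.42 mm.


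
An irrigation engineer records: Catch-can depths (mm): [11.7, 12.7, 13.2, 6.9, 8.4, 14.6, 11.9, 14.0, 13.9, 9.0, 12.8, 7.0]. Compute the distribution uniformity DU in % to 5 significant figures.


Approach: apply the low-quarter distribution uniformity, DU = (mean of lowest quarter of readings / overall mean)*100.
sorted lowest 3 of 12: [6.9, 7.0, 8.4] -> mean = 7.433333 mm
overall mean = 11.34167 mm
DU = (7.433333/11.34167)*100 = 65.540 %
Therefore the distribution uniformity DU = 65.540 %.


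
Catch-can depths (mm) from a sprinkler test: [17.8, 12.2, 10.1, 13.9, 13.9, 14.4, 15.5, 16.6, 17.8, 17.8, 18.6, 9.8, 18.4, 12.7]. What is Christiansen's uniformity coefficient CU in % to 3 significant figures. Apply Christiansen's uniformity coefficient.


Approach: apply Christiansen's uniformity coefficient, CU = (1 - mean_abs_deviation/mean)*100.
mean = 14.964 mm
mean |d_i - mean| = 2.5357 mm
CU = (1 - 2.5357/14.964)*100 = 83.1 %
Therefore Christiansen's uniformity coefficient CU = 83.1 %.


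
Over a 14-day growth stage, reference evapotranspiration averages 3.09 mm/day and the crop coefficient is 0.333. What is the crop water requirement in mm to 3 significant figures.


Approach: apply the crop water requirement relation, CWR = ET0 * Kc * days.
CWR = 3.09 * 0.333 * 14 = 14.4 mm
Therefore the crop water requirement = 14.4 mm.


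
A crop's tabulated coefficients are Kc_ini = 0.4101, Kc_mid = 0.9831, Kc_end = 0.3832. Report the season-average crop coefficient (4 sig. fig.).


Approach: apply a simple seasonal average, Kc_avg = (Kc_ini + Kc_mid + Kc_end)/3.
Kc_avg = (0.4101 + 0.9831 + 0.3832)/3 = 0.5921
Therefore the season-average crop coefficient = 0.5921.


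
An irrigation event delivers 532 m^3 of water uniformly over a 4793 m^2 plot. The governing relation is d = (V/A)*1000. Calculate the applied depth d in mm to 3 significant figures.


d = (532 / 4793) * 1000 = 111 mm
Therefore the applied depth d = 111 mm.


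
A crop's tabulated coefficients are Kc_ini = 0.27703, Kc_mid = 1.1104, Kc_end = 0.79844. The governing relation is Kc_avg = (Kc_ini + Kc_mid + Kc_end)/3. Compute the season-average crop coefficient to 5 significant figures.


Kc_avg = (0.27703 + 1.1104 + 0.79844)/3 = 0.72862
Therefore the season-average crop coefficient = 0.72862.


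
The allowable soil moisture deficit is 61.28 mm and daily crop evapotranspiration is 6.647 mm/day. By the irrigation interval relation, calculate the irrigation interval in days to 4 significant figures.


Approach: apply the irrigation interval relation, interval = SMD / ETc.
interval = 61.28 / 6.647 = 9.219 days
Therefore the irrigation interval = 9.219 days.


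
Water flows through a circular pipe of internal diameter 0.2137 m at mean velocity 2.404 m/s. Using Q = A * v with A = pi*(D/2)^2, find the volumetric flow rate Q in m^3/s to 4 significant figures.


A = pi*(0.2137/2)^2 = 0.0358673 m^2
Q = 0.0358673 * 2.404 = 0.08623 m^3/s
Therefore the volumetric flow rate Q = 0.08623 m^3/s.


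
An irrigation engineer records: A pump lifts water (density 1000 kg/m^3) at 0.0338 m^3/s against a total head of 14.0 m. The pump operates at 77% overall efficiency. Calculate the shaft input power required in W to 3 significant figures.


Approach: apply hydraulic power then efficiency conversion, P = rho*g*Q*H; P_in = P/eta.
Step 1 — hydraulic power (P = rho*g*Q*H):
  P = 1000 * 9.81 * 0.0338 * 14.0 = 4642.1 W
Step 2 — input power: P_in = P/eta = 4642.1 / 0.77 = 6030 W
Therefore the shaft input power required = 6030 W.


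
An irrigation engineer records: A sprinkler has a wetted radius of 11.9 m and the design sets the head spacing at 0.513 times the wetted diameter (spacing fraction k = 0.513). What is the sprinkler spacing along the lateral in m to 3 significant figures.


Approach: apply the sprinkler spacing rule (spacing as a fraction of wetted diameter), S = k*(2*R).
S = 0.513 * (2 * 11.9) = 12.2 m
Therefore the sprinkler spacing along the lateral = 12.2 m.


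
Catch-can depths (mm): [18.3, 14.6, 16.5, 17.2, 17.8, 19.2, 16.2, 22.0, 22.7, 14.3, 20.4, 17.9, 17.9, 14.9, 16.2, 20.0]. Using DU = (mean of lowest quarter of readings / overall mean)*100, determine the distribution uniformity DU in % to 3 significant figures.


sorted lowest 4 of 16: [14.3, 14.6, 14.9, 16.2] -> mean = 15.000 mm
overall mean = 17.881 mm
DU = (15.000/17.881)*100 = 83.9 %
Therefore the distribution uniformity DU = 83.9 %.


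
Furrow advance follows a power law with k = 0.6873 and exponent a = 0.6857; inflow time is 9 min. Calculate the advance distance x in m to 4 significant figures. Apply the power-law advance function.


Approach: apply the power-law advance function, x = k*t^a.
x = 0.6873 * 9^0.6857 = 3.101 m
Therefore the advance distance x = 3.101 m.


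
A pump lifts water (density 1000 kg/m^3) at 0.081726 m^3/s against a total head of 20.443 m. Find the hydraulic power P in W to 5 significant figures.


Approach: apply the hydraulic power relation, P = rho*g*Q*H.
P = 1000 * 9.81 * 0.081726 * 20.443 = 16390 W
Therefore the hydraulic power P = 16390 W.


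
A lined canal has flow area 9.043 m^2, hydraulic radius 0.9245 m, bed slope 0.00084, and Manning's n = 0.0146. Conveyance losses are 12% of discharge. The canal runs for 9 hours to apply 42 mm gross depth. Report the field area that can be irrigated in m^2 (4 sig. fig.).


Approach: apply Manning's equation with a conveyance and depth budget, Q = (1/n)*A*R^(2/3)*S^(1/2); Q_field = Q*(1-loss); Area = Q_field*t/(d/1000).
Step 1 — canal discharge (Manning's equation):
  Q = (1/0.0146) * 9.043 * 0.9245^(2/3) * 0.00084^(1/2) = 17.0361 m^3/s
Step 2 — delivered flow: Q_field = 17.0361*(1 - 12/100) = 14.9918 m^3/s
Step 3 — volume delivered: V = 14.9918 * 9*3600 = 485734 m^3
Step 4 — area served: A = V / (depth/1000) = 485734 / 0.042 = 11570000 m^2
Therefore the field area that can be irrigated = 11570000 m^2.


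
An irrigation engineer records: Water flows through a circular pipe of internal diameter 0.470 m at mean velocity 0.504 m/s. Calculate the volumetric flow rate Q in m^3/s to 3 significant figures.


Approach: apply the continuity equation for pipe flow, Q = A * v with A = pi*(D/2)^2.
A = pi*(0.470/2)^2 = 0.17349 m^2
Q = 0.17349 * 0.504 = 0.0874 m^3/s
Therefore the volumetric flow rate Q = 0.0874 m^3/s.


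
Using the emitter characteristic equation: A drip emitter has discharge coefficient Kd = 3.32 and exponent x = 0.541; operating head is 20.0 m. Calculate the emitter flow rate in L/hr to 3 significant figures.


Approach: apply the emitter characteristic equation, q = Kd * h^x.
q = 3.32 * 20.0^0.541 = 16.8 L/hr
Therefore the emitter flow rate = 16.8 L/hr.


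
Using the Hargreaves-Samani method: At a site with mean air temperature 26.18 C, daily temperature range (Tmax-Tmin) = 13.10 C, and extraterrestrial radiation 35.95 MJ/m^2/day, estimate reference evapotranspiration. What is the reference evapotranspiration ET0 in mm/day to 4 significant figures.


Approach: apply the Hargreaves-Samani method, ET0 = 0.0023*(Tmean+17.8)*sqrt(Tmax-Tmin)*0.408*Ra.
ET0 = 0.0023*(26.18+17.8)*sqrt(13.10)*0.408*35.95 = 5.370 mm/day
Therefore the reference evapotranspiration ET0 = 5.370 mm/day.


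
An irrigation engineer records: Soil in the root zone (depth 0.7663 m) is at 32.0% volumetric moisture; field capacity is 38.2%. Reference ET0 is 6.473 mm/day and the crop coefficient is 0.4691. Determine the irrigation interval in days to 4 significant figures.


Approach: apply soil-water budget scheduling, SMD = (FC-theta)/100*depth*1000; ETc = ET0*Kc; interval = SMD/ETc.
Step 1 — soil moisture deficit:
  SMD = (38.2 - 32.0)/100 * 0.7663 * 1000 = 47.5106 mm
Step 2 — daily crop ET (ETc = ET0*Kc):
  ETc = 6.473 * 0.4691 = 3.03648 mm/day
Step 3 — irrigation interval (SMD/ETc):
  interval = 47.5106 / 3.03648 = 15.65 days
Therefore the irrigation interval = 15.65 days.


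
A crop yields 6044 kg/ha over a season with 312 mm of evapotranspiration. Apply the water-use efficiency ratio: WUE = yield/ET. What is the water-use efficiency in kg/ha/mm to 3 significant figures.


WUE = 6044 / 312 = 19.4 kg/ha/mm
Therefore the water-use efficiency = 19.4 kg/ha/mm.


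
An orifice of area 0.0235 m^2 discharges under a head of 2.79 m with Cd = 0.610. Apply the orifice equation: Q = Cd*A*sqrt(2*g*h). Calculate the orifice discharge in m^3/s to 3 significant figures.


Q = 0.610 * 0.0235 * sqrt(2*9.81*2.79) = 0.106 m^3/s
Therefore the orifice discharge = 0.106 m^3/s.


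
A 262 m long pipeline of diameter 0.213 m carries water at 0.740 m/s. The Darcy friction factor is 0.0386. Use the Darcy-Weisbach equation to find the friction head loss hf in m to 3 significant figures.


Approach: apply the Darcy-Weisbach equation, hf = f*(L/D)*(v^2/(2g)).
hf = 0.0386 * (262/0.213) * (0.740^2 / (2*9.81))
hf = 1.33 m
Therefore the friction head loss hf = 1.33 m.


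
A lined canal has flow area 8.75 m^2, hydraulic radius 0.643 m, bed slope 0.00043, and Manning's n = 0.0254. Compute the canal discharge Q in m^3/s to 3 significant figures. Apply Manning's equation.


Approach: apply Manning's equation, Q = (1/n)*A*R^(2/3)*S^(1/2).
Q = (1/0.0254) * 8.75 * 0.643^(2/3) * 0.00043^(1/2) = 5.32 m^3/s
Therefore the canal discharge Q = 5.32 m^3/s.


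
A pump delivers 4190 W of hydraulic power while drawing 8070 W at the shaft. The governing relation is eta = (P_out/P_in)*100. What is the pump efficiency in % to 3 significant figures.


eta = (4190 / 8070) * 100 = 51.9 %
Therefore the pump efficiency = 51.9 %.


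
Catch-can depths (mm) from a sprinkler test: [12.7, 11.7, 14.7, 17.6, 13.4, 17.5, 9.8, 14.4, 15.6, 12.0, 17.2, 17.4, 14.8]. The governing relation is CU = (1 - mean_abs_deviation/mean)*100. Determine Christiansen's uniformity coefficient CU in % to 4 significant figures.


mean = 14.5231 mm
mean |d_i - mean| = 2.02130 mm
CU = (1 - 2.02130/14.5231)*100 = 86.08 %
Therefore Christiansen's uniformity coefficient CU = 86.08 %.


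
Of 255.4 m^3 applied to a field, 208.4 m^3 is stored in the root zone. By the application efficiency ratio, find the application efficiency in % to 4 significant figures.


Approach: apply the application efficiency ratio, Ea = (stored/applied)*100.
Ea = (208.4/255.4)*100 = 81.60 %
Therefore the application efficiency = 81.60 %.


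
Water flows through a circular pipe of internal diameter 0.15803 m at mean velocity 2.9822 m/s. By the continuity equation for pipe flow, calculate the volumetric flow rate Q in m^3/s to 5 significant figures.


Approach: apply the continuity equation for pipe flow, Q = A * v with A = pi*(D/2)^2.
A = pi*(0.15803/2)^2 = 0.01961413 m^2
Q = 0.01961413 * 2.9822 = 0.058493 m^3/s
Therefore the volumetric flow rate Q = 0.058493 m^3/s.


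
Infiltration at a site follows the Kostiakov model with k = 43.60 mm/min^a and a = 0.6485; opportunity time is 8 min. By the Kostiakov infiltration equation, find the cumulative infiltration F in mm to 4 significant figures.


Approach: apply the Kostiakov infiltration equation, F = k*t^a.
F = 43.60 * 8^0.6485 = 167.9 mm
Therefore the cumulative infiltration F = 167.9 mm.


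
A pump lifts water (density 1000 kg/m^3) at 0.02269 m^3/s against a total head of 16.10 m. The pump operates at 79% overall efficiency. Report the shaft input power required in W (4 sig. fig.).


Approach: apply hydraulic power then efficiency conversion, P = rho*g*Q*H; P_in = P/eta.
Step 1 — hydraulic power (P = rho*g*Q*H):
  P = 1000 * 9.81 * 0.02269 * 16.10 = 3583.68 W
Step 2 — input power: P_in = P/eta = 3583.68 / 0.79 = 4536 W
Therefore the shaft input power required = 4536 W.


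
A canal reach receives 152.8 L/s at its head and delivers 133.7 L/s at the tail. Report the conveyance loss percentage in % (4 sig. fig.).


Approach: apply the conveyance loss ratio, loss% = ((Q_head - Q_tail)/Q_head)*100.
loss = ((152.8 - 133.7)/152.8)*100 = 12.50 %
Therefore the conveyance loss percentage = 12.50 %.


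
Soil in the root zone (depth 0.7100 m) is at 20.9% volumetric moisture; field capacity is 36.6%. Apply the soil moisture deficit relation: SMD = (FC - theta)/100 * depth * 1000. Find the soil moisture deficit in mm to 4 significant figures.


SMD = (36.6 - 20.9)/100 * 0.7100 * 1000 = 111.5 mm
Therefore the soil moisture deficit = 111.5 mm.


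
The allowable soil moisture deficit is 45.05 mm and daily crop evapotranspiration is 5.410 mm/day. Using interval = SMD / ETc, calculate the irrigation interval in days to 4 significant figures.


interval = 45.05 / 5.410 = 8.327 days
Therefore the irrigation interval = 8.327 days.


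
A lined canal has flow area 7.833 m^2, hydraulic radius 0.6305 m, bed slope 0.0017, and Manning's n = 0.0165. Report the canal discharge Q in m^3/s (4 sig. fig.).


Approach: apply Manning's equation, Q = (1/n)*A*R^(2/3)*S^(1/2).
Q = (1/0.0165) * 7.833 * 0.6305^(2/3) * 0.0017^(1/2) = 14.39 m^3/s
Therefore the canal discharge Q = 14.39 m^3/s.


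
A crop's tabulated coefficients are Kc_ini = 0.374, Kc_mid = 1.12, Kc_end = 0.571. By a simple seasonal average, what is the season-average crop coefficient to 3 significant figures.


Approach: apply a simple seasonal average, Kc_avg = (Kc_ini + Kc_mid + Kc_end)/3.
Kc_avg = (0.374 + 1.12 + 0.571)/3 = 0.688
Therefore the season-average crop coefficient = 0.688.


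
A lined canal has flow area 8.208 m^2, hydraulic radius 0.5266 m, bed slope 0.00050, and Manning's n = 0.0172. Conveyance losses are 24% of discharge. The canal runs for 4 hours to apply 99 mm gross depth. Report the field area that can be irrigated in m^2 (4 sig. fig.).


Approach: apply Manning's equation with a conveyance and depth budget, Q = (1/n)*A*R^(2/3)*S^(1/2); Q_field = Q*(1-loss); Area = Q_field*t/(d/1000).
Step 1 — canal discharge (Manning's equation):
  Q = (1/0.0172) * 8.208 * 0.5266^(2/3) * 0.00050^(1/2) = 6.95848 m^3/s
Step 2 — delivered flow: Q_field = 6.95848*(1 - 24/100) = 5.28845 m^3/s
Step 3 — volume delivered: V = 5.28845 * 4*3600 = 76153.6 m^3
Step 4 — area served: A = V / (depth/1000) = 76153.6 / 0.099 = 769200 m^2
Therefore the field area that can be irrigated = 769200 m^2.


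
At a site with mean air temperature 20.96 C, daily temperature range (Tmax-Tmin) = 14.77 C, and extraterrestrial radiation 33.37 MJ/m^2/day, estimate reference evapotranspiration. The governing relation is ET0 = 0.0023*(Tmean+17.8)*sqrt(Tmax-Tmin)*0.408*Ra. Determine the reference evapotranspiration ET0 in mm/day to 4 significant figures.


ET0 = 0.0023*(20.96+17.8)*sqrt(14.77)*0.408*33.37 = 4.665 mm/day
Therefore the reference evapotranspiration ET0 = 4.665 mm/day.


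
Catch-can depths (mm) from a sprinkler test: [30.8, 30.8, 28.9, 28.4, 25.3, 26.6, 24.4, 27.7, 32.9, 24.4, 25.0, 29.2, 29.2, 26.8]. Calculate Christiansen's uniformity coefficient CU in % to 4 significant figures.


Approach: apply Christiansen's uniformity coefficient, CU = (1 - mean_abs_deviation/mean)*100.
mean = 27.8857 mm
mean |d_i - mean| = 2.14286 mm
CU = (1 - 2.14286/27.8857)*100 = 92.32 %
Therefore Christiansen's uniformity coefficient CU = 92.32 %.


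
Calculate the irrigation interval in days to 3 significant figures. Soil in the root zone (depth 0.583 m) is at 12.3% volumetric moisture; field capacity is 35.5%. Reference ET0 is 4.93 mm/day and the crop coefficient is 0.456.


Approach: apply soil-water budget scheduling, SMD = (FC-theta)/100*depth*1000; ETc = ET0*Kc; interval = SMD/ETc.
Step 1 — soil moisture deficit:
  SMD = (35.5 - 12.3)/100 * 0.583 * 1000 = 135.26 mm
Step 2 — daily crop ET (ETc = ET0*Kc):
  ETc = 4.93 * 0.456 = 2.2481 mm/day
Step 3 — irrigation interval (SMD/ETc):
  interval = 135.26 / 2.2481 = 60.2 days
Therefore the irrigation interval = 60.2 days.


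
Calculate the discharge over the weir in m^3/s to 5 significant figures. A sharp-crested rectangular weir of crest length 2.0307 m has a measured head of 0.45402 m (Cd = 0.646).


Approach: apply the rectangular weir equation, Q = (2/3)*Cd*L*sqrt(2g)*H^1.5.
Q = (2/3)*0.646*2.0307*sqrt(2*9.81)*0.45402^1.5 = 1.1851 m^3/s
Therefore the discharge over the weir = 1.1851 m^3/s.


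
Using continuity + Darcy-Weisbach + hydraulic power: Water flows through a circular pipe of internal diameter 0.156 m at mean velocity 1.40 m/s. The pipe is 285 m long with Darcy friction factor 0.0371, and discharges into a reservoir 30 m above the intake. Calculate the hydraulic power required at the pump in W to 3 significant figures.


Approach: apply continuity + Darcy-Weisbach + hydraulic power, Q = A*v; hf = f*(L/D)*(v^2/(2g)); H = static + hf; P = rho*g*Q*H.
Step 1 — flow rate (continuity, Q = A*v):
  A = pi*(0.156/2)^2 = 0.019113 m^2
  Q = 0.019113 * 1.40 = 0.026759 m^3/s
Step 2 — friction head loss (Darcy-Weisbach):
  hf = 0.0371 * (285/0.156) * (1.40^2 / (2*9.81))
  hf = 6.7710 m
Step 3 — total head: H = 30 + 6.7710 = 36.771 m
Step 4 — hydraulic power (P = rho*g*Q*H):
  P = 1000 * 9.81 * 0.026759 * 36.771 = 9650 W
Therefore the hydraulic power required at the pump = 9650 W.


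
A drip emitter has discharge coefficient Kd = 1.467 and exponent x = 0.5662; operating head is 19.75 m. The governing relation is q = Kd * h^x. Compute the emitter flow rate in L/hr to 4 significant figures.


q = 1.467 * 19.75^0.5662 = 7.943 L/hr
Therefore the emitter flow rate = 7.943 L/hr.


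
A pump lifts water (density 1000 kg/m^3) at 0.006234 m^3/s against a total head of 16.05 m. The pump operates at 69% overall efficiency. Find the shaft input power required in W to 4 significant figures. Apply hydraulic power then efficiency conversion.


Approach: apply hydraulic power then efficiency conversion, P = rho*g*Q*H; P_in = P/eta.
Step 1 — hydraulic power (P = rho*g*Q*H):
  P = 1000 * 9.81 * 0.006234 * 16.05 = 981.546 W
Step 2 — input power: P_in = P/eta = 981.546 / 0.69 = 1423 W
Therefore the shaft input power required = 1423 W.


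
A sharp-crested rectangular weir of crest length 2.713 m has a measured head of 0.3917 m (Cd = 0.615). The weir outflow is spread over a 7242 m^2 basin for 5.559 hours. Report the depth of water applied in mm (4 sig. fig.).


Approach: apply the rectangular weir equation with a volume-to-depth conversion, Q = (2/3)*Cd*L*sqrt(2g)*H^1.5; d = Q*t/A * 1000.
Step 1 — weir discharge:
  Q = (2/3)*0.615*2.713*sqrt(2*9.81)*0.3917^1.5 = 1.20785 m^3/s
Step 2 — volume: V = 1.20785 * 5.559*3600 = 24172.0 m^3
Step 3 — depth: d = V/A * 1000 = 24172.0/7242 * 1000 = 3338 mm
Therefore the depth of water applied = 3338 mm.


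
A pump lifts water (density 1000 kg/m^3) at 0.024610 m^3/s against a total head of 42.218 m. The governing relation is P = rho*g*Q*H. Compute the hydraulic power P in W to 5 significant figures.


P = 1000 * 9.81 * 0.024610 * 42.218 = 10192 W
Therefore the hydraulic power P = 10192 W.


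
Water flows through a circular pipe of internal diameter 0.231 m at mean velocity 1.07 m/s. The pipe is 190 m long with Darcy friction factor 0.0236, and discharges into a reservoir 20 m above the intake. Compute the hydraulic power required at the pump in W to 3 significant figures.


Approach: apply continuity + Darcy-Weisbach + hydraulic power, Q = A*v; hf = f*(L/D)*(v^2/(2g)); H = static + hf; P = rho*g*Q*H.
Step 1 — flow rate (continuity, Q = A*v):
  A = pi*(0.231/2)^2 = 0.041910 m^2
  Q = 0.041910 * 1.07 = 0.044843 m^3/s
Step 2 — friction head loss (Darcy-Weisbach):
  hf = 0.0236 * (190/0.231) * (1.07^2 / (2*9.81))
  hf = 1.1327 m
Step 3 — total head: H = 20 + 1.1327 = 21.133 m
Step 4 — hydraulic power (P = rho*g*Q*H):
  P = 1000 * 9.81 * 0.044843 * 21.133 = 9300 W
Therefore the hydraulic power required at the pump = 9300 W.


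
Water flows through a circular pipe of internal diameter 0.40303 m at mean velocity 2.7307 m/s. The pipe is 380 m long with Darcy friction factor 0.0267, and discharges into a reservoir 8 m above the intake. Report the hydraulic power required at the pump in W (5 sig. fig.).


Approach: apply continuity + Darcy-Weisbach + hydraulic power, Q = A*v; hf = f*(L/D)*(v^2/(2g)); H = static + hf; P = rho*g*Q*H.
Step 1 — flow rate (continuity, Q = A*v):
  A = pi*(0.40303/2)^2 = 0.1275747 m^2
  Q = 0.1275747 * 2.7307 = 0.3483683 m^3/s
Step 2 — friction head loss (Darcy-Weisbach):
  hf = 0.0267 * (380/0.40303) * (2.7307^2 / (2*9.81))
  hf = 9.567676 m
Step 3 — total head: H = 8 + 9.567676 = 17.56768 m
Step 4 — hydraulic power (P = rho*g*Q*H):
  P = 1000 * 9.81 * 0.3483683 * 17.56768 = 60037 W
Therefore the hydraulic power required at the pump = 60037 W.


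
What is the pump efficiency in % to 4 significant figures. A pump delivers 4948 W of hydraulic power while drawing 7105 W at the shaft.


Approach: apply the efficiency ratio, eta = (P_out/P_in)*100.
eta = (4948 / 7105) * 100 = 69.64 %
Therefore the pump efficiency = 69.64 %.


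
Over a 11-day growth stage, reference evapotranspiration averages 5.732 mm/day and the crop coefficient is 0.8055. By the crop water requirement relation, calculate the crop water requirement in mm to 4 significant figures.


Approach: apply the crop water requirement relation, CWR = ET0 * Kc * days.
CWR = 5.732 * 0.8055 * 11 = 50.79 mm
Therefore the crop water requirement = 50.79 mm.


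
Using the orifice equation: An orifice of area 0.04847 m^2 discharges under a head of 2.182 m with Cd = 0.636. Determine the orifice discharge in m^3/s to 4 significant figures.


Approach: apply the orifice equation, Q = Cd*A*sqrt(2*g*h).
Q = 0.636 * 0.04847 * sqrt(2*9.81*2.182) = 0.2017 m^3/s
Therefore the orifice discharge = 0.2017 m^3/s.


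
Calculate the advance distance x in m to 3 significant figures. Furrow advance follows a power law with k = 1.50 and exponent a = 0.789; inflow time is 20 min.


Approach: apply the power-law advance function, x = k*t^a.
x = 1.50 * 20^0.789 = 15.9 m
Therefore the advance distance x = 15.9 m.


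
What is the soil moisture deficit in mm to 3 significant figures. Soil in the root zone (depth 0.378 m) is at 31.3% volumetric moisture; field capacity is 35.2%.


Approach: apply the soil moisture deficit relation, SMD = (FC - theta)/100 * depth * 1000.
SMD = (35.2 - 31.3)/100 * 0.378 * 1000 = 14.7 mm
Therefore the soil moisture deficit = 14.7 mm.


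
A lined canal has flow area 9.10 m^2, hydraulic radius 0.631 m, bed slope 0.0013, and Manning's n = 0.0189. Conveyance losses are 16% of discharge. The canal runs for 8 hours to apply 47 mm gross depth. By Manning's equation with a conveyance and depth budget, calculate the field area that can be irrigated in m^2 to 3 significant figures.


Approach: apply Manning's equation with a conveyance and depth budget, Q = (1/n)*A*R^(2/3)*S^(1/2); Q_field = Q*(1-loss); Area = Q_field*t/(d/1000).
Step 1 — canal discharge (Manning's equation):
  Q = (1/0.0189) * 9.10 * 0.631^(2/3) * 0.0013^(1/2) = 12.771 m^3/s
Step 2 — delivered flow: Q_field = 12.771*(1 - 16/100) = 10.728 m^3/s
Step 3 — volume delivered: V = 10.728 * 8*3600 = 308960 m^3
Step 4 — area served: A = V / (depth/1000) = 308960 / 0.047 = 6570000 m^2
Therefore the field area that can be irrigated = 6570000 m^2.


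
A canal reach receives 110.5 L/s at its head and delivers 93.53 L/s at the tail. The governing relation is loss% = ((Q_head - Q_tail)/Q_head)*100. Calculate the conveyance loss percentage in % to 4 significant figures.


loss = ((110.5 - 93.53)/110.5)*100 = 15.36 %
Therefore the conveyance loss percentage = 15.36 %.


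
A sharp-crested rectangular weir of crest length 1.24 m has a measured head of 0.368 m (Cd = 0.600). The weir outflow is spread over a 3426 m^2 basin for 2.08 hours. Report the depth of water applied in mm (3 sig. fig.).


Approach: apply the rectangular weir equation with a volume-to-depth conversion, Q = (2/3)*Cd*L*sqrt(2g)*H^1.5; d = Q*t/A * 1000.
Step 1 — weir discharge:
  Q = (2/3)*0.600*1.24*sqrt(2*9.81)*0.368^1.5 = 0.49046 m^3/s
Step 2 — volume: V = 0.49046 * 2.08*3600 = 3672.6 m^3
Step 3 — depth: d = V/A * 1000 = 3672.6/3426 * 1000 = 1070 mm
Therefore the depth of water applied = 1070 mm.


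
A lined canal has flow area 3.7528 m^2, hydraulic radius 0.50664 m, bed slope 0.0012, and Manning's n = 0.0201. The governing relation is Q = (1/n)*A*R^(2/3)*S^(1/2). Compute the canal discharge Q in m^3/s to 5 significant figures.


Q = (1/0.0201) * 3.7528 * 0.50664^(2/3) * 0.0012^(1/2) = 4.1104 m^3/s
Therefore the canal discharge Q = 4.1104 m^3/s.


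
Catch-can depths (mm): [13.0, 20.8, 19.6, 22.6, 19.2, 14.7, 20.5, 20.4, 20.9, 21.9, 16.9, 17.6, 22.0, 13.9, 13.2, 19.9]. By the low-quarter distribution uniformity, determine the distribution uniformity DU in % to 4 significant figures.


Approach: apply the low-quarter distribution uniformity, DU = (mean of lowest quarter of readings / overall mean)*100.
sorted lowest 4 of 16: [13.0, 13.2, 13.9, 14.7] -> mean = 13.7000 mm
overall mean = 18.5688 mm
DU = (13.7000/18.5688)*100 = 73.78 %
Therefore the distribution uniformity DU = 73.78 %.


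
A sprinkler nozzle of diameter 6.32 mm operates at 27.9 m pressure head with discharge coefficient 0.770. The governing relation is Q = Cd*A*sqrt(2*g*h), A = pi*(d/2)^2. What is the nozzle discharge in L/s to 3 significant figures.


A = pi*(6.32e-3/2)^2 = 3.1371e-05 m^2
Q = 0.770 * 3.1371e-05 * sqrt(2*9.81*27.9) * 1000 = 0.565 L/s
Therefore the nozzle discharge = 0.565 L/s.


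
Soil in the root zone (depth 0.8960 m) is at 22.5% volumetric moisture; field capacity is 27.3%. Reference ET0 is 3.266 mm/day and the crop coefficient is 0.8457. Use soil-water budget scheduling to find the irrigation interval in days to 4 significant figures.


Approach: apply soil-water budget scheduling, SMD = (FC-theta)/100*depth*1000; ETc = ET0*Kc; interval = SMD/ETc.
Step 1 — soil moisture deficit:
  SMD = (27.3 - 22.5)/100 * 0.8960 * 1000 = 43.0080 mm
Step 2 — daily crop ET (ETc = ET0*Kc):
  ETc = 3.266 * 0.8457 = 2.76206 mm/day
Step 3 — irrigation interval (SMD/ETc):
  interval = 43.0080 / 2.76206 = 15.57 days
Therefore the irrigation interval = 15.57 days.


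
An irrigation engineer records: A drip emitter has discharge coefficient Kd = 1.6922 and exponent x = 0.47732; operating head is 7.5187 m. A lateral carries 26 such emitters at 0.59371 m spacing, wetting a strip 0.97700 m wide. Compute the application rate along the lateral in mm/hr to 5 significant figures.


Approach: apply the emitter equation with a lateral mass balance, q = Kd*h^x; Q = n*q; rate = Q/(n*spacing*width).
Step 1 — single emitter flow (q = Kd*h^x):
  q = 1.6922 * 7.5187^0.47732 = 4.432535 L/hr
Step 2 — total lateral flow: Q = 26 * 4.432535 = 115.2459 L/hr
Step 3 — wetted area: A = 26 * 0.59371 * 0.97700 = 15.08142 m^2
Step 4 — application rate: Q/A = 115.2459/15.08142 = 7.6416 mm/hr
Therefore the application rate along the lateral = 7.6416 mm/hr.


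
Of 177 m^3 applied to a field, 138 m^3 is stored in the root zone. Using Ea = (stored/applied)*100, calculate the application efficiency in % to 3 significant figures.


Ea = (138/177)*100 = 78.0 %
Therefore the application efficiency = 78.0 %.


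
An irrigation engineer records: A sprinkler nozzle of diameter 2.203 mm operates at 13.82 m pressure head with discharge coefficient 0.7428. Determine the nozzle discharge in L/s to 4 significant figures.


Approach: apply the orifice equation, Q = Cd*A*sqrt(2*g*h), A = pi*(d/2)^2.
A = pi*(2.203e-3/2)^2 = 3.81170e-06 m^2
Q = 0.7428 * 3.81170e-06 * sqrt(2*9.81*13.82) * 1000 = 0.04662 L/s
Therefore the nozzle discharge = 0.04662 L/s.


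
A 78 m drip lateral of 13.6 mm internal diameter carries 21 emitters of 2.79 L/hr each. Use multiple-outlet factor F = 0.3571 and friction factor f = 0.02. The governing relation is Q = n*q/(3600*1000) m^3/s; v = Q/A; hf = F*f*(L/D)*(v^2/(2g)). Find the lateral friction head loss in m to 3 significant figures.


Q = 21*2.79/(3600*1000) = 1.6275e-05 m^3/s
A = pi*(13.6e-3/2)^2 = 1.4527e-04 m^2, so v = Q/A = 0.11203 m/s
hf = 0.3571*0.02*(78/0.0136)*(0.11203^2/(2*9.81)) = 0.0262 m
Therefore the lateral friction head loss = 0.0262 m.


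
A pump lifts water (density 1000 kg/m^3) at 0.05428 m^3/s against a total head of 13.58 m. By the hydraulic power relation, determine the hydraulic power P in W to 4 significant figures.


Approach: apply the hydraulic power relation, P = rho*g*Q*H.
P = 1000 * 9.81 * 0.05428 * 13.58 = 7231 W
Therefore the hydraulic power P = 7231 W.


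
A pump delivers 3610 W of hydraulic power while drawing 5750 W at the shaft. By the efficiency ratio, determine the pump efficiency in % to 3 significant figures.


Approach: apply the efficiency ratio, eta = (P_out/P_in)*100.
eta = (3610 / 5750) * 100 = 62.8 %
Therefore the pump efficiency = 62.8 %.


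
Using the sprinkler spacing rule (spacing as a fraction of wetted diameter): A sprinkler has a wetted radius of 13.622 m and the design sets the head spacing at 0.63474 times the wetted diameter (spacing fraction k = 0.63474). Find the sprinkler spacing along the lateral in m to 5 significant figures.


Approach: apply the sprinkler spacing rule (spacing as a fraction of wetted diameter), S = k*(2*R).
S = 0.63474 * (2 * 13.622) = 17.293 m
Therefore the sprinkler spacing along the lateral = 17.293 m.


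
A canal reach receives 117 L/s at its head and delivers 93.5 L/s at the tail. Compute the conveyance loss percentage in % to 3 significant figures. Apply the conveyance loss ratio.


Approach: apply the conveyance loss ratio, loss% = ((Q_head - Q_tail)/Q_head)*100.
loss = ((117 - 93.5)/117)*100 = 20.1 %
Therefore the conveyance loss percentage = 20.1 %.
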